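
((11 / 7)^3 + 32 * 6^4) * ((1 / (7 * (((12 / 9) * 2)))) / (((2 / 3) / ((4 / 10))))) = 128036043 / 96040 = 1333.15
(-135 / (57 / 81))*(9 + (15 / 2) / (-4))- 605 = -15775 / 8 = -1971.88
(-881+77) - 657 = -1461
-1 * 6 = -6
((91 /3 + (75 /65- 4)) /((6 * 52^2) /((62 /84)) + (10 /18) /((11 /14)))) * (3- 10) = -548328 /62642879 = -0.01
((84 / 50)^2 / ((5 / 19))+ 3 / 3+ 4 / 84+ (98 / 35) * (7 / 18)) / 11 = 2532133 / 2165625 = 1.17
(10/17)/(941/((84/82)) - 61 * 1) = 0.00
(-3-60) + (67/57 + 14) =-2726/57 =-47.82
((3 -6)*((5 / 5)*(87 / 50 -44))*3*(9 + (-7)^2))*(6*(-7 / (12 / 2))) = -3860451 / 25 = -154418.04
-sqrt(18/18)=-1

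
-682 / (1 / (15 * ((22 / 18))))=-37510 / 3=-12503.33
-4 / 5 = -0.80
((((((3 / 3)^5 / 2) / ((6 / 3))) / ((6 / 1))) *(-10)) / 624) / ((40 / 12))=-1 / 4992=-0.00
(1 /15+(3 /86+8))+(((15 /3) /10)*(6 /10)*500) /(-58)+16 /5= 326041 /37410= 8.72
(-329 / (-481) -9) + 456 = 215336 / 481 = 447.68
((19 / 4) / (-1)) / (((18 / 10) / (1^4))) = -95 / 36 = -2.64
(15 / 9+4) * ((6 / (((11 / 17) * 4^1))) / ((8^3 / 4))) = 0.10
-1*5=-5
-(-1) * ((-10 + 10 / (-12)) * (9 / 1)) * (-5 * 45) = 43875 / 2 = 21937.50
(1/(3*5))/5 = 1/75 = 0.01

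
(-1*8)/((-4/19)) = 38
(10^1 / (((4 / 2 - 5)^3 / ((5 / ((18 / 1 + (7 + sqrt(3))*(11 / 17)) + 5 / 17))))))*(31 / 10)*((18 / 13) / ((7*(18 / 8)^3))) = -130864640 / 29888572077 + 3710080*sqrt(3) / 29888572077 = -0.00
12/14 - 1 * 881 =-6161/7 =-880.14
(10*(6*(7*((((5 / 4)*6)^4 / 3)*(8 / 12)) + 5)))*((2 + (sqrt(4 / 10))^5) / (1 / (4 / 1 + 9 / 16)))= 1726377*sqrt(10) / 40 + 43159425 / 16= 2833946.15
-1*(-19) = 19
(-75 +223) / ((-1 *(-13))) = 148 / 13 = 11.38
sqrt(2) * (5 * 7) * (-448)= -15680 * sqrt(2)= -22174.87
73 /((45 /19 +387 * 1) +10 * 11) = 1387 /9488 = 0.15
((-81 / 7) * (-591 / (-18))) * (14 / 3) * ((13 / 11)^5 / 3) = -219434163 / 161051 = -1362.51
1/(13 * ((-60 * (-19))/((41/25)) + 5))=41/373165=0.00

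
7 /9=0.78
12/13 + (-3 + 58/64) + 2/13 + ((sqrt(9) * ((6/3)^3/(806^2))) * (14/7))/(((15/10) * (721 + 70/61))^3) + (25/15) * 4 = 22589469123411342627823/3998249534252881226592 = 5.65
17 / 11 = 1.55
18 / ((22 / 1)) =9 / 11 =0.82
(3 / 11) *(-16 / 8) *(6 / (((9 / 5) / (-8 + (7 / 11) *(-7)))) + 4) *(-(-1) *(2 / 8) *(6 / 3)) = 1238 / 121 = 10.23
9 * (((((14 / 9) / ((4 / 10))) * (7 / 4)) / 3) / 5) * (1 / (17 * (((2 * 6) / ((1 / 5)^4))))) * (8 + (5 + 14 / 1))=147 / 170000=0.00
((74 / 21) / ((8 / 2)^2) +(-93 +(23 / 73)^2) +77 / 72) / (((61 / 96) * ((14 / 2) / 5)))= -4921008440 / 47785143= -102.98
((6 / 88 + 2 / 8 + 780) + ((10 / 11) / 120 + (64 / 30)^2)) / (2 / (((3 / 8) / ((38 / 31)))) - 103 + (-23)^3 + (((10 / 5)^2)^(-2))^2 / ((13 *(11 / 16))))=-12525692972 / 195710136225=-0.06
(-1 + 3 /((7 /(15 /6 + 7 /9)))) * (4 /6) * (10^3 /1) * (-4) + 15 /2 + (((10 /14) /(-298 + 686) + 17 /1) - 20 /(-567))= -232057933 /219996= -1054.83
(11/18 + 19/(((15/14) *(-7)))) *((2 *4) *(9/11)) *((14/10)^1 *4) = -19376/275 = -70.46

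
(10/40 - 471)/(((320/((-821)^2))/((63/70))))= -11422972827/12800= -892419.75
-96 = -96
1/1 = 1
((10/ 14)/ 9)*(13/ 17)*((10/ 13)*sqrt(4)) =100/ 1071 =0.09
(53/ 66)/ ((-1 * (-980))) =53/ 64680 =0.00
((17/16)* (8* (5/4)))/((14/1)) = 85/112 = 0.76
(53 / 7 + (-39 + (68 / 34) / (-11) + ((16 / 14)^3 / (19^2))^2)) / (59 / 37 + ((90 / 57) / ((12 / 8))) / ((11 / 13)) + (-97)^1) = 0.34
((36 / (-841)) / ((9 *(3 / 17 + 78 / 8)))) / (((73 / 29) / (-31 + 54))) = -6256 / 1428975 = -0.00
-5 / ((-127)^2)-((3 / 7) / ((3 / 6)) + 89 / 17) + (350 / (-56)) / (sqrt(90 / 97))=-5*sqrt(970) / 24-11694120 / 1919351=-12.58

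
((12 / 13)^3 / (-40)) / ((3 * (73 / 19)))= -1368 / 801905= -0.00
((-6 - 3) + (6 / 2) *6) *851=7659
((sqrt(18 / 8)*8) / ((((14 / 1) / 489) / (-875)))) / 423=-40750 / 47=-867.02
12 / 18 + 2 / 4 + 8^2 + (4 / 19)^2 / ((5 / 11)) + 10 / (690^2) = 560854709 / 8593605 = 65.26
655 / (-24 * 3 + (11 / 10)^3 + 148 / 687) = -449985000 / 48401603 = -9.30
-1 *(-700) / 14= 50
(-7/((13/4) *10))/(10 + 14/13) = -7/360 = -0.02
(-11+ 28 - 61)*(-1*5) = 220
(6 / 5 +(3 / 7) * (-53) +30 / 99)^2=600201001 / 1334025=449.92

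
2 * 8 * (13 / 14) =104 / 7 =14.86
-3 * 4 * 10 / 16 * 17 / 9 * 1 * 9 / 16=-7.97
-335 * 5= -1675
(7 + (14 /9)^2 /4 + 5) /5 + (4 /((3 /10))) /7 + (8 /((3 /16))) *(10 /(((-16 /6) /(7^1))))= -3162653 /2835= -1115.57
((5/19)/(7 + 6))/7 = 5/1729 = 0.00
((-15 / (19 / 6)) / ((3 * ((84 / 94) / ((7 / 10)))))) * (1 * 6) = -141 / 19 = -7.42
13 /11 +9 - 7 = 35 /11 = 3.18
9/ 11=0.82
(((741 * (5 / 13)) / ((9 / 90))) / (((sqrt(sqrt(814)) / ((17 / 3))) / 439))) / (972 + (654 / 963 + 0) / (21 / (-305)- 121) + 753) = 113564508315 * 814^(3 / 4) / 22491461146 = 769.47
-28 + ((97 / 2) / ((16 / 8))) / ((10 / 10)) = -15 / 4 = -3.75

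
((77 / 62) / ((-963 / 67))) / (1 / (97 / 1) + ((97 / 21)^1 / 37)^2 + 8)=-33568875263 / 3118047043204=-0.01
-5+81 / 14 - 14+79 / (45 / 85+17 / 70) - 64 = 322701 / 12866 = 25.08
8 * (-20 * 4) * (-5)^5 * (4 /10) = 800000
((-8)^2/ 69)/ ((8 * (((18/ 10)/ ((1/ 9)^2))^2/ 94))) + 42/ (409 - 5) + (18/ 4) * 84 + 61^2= 30362987728751/ 7407224658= 4099.10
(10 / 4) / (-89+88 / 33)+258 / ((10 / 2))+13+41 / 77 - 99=-965711 / 28490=-33.90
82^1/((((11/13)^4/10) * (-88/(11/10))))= -1171001/58564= -20.00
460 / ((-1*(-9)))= 460 / 9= 51.11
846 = 846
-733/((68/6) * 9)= -733/102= -7.19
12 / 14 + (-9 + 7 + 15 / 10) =5 / 14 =0.36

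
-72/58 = -36/29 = -1.24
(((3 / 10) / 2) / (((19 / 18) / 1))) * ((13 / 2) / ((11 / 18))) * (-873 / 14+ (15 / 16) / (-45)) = -22069827 / 234080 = -94.28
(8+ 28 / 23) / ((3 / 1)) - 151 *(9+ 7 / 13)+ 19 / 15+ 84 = -2021193 / 1495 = -1351.97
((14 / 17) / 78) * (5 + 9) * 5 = 0.74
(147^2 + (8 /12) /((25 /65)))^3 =34062952607385281 /3375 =10092726698484.53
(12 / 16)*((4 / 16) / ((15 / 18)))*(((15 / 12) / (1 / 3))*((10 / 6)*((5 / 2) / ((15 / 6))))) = 45 / 32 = 1.41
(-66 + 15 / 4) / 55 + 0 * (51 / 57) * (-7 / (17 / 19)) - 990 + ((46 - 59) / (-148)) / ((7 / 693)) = -1999257 / 2035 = -982.44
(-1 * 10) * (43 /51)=-430 /51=-8.43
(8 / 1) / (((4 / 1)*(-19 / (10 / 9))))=-20 / 171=-0.12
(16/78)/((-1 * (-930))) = 4/18135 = 0.00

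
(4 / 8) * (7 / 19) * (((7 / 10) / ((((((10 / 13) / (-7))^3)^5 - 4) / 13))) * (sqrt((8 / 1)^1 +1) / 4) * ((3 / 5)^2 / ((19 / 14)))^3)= -116118982122731875881376674008020716267 / 19793167776682678011423422448449481875000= -0.01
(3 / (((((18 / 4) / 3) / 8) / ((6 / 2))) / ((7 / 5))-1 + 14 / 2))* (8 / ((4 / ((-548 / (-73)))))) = 368256 / 49421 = 7.45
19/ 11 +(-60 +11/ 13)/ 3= -7718/ 429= -17.99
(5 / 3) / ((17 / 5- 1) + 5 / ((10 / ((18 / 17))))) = 425 / 747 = 0.57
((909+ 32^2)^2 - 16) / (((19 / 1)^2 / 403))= 1505798619 / 361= 4171187.31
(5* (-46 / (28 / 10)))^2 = 330625 / 49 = 6747.45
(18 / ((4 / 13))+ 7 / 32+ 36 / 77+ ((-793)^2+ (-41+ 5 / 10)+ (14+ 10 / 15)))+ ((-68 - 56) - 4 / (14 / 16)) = 4647747953 / 7392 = 628753.78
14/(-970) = -7/485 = -0.01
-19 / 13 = -1.46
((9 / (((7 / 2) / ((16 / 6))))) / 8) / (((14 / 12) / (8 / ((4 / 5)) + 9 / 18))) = 7.71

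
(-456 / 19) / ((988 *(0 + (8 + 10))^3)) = -1 / 240084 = -0.00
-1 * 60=-60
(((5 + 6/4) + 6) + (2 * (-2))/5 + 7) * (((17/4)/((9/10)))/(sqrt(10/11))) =3179 * sqrt(110)/360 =92.62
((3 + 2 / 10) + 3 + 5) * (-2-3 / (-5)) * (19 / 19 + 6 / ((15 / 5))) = -1176 / 25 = -47.04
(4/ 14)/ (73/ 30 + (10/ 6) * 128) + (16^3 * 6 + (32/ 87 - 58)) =24518.37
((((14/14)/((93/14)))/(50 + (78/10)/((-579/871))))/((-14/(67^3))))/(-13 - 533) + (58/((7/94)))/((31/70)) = 3298010181815/1875079206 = 1758.86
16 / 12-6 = -14 / 3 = -4.67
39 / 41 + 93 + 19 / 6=23891 / 246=97.12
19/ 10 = 1.90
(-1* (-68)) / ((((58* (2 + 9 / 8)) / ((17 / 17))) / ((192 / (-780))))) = -4352 / 47125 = -0.09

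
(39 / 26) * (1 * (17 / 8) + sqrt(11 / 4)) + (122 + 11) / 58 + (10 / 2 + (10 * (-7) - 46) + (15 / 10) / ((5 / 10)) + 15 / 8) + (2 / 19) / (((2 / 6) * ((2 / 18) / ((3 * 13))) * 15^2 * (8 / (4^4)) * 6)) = -21602953 / 220400 + 3 * sqrt(11) / 4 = -95.53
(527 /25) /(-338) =-527 /8450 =-0.06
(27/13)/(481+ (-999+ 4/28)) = -189/47125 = -0.00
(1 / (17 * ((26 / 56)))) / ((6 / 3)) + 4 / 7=982 / 1547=0.63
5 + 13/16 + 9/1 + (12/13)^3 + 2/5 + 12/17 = 16.70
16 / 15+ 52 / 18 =178 / 45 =3.96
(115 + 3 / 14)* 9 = 14517 / 14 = 1036.93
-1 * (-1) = 1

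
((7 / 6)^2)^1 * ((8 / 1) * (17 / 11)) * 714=396508 / 33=12015.39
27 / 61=0.44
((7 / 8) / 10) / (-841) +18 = 1211033 / 67280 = 18.00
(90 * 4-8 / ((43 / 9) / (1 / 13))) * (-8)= -2878.97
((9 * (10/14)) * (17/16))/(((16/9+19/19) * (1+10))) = 1377/6160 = 0.22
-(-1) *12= 12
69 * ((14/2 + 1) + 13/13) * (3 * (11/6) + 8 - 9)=5589/2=2794.50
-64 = -64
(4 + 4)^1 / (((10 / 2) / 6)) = 48 / 5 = 9.60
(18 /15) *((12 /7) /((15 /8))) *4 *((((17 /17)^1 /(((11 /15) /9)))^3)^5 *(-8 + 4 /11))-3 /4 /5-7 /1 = -664720358973937588765486370490819023 /918994597271443220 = -723312586328077499.31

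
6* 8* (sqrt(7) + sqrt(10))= 48* sqrt(7) + 48* sqrt(10)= 278.79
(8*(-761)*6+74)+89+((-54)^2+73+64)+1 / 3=-99935 / 3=-33311.67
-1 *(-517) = 517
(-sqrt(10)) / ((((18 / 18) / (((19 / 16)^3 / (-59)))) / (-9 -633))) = -2201739 * sqrt(10) / 120832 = -57.62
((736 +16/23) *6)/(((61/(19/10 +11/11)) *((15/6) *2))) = 1474128/35075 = 42.03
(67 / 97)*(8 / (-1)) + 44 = 3732 / 97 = 38.47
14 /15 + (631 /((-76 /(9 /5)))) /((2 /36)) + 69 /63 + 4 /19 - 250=-687299 /1330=-516.77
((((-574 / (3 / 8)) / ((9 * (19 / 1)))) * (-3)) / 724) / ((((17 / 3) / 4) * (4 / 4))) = 4592 / 175389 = 0.03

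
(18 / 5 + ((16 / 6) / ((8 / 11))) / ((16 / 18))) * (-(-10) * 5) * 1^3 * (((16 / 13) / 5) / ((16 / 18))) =2781 / 26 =106.96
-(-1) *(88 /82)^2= 1936 /1681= 1.15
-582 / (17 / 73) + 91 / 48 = -2037781 / 816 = -2497.28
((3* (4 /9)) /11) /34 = 2 /561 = 0.00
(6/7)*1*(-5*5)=-150/7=-21.43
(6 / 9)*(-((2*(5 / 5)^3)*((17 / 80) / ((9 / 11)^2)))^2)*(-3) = 4231249 / 5248800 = 0.81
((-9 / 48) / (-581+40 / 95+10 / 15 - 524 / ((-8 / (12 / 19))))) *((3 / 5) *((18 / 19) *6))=729 / 613940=0.00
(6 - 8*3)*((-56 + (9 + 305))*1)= -4644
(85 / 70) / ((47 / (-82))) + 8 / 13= -1.50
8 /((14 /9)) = 36 /7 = 5.14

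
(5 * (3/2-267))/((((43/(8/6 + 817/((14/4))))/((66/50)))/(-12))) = 34555356/301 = 114801.85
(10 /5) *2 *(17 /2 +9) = 70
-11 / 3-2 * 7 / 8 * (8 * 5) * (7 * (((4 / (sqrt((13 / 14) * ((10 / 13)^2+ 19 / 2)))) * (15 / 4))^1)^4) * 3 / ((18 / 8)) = -54103060017 / 143641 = -376654.72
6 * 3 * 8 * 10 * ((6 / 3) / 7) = 2880 / 7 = 411.43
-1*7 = -7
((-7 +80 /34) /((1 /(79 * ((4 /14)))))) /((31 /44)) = -549208 /3689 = -148.88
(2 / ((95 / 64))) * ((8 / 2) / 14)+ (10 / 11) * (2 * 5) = 69316 / 7315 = 9.48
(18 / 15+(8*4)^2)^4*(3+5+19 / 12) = 3969924542512412 / 375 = 10586465446699.77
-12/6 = -2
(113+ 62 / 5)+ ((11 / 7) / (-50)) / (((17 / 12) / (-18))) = 125.80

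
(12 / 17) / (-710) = -6 / 6035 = -0.00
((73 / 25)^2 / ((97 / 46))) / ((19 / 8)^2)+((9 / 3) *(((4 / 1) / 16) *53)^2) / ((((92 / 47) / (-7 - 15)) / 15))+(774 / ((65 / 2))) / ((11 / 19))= -204430190632094527 / 2303418260000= -88750.79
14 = 14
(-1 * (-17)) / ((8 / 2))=17 / 4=4.25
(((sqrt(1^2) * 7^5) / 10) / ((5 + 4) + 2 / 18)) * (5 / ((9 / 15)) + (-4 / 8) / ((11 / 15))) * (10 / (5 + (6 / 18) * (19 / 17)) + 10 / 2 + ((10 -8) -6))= 249533529 / 61787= 4038.61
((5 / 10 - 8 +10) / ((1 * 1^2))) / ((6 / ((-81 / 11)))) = -135 / 44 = -3.07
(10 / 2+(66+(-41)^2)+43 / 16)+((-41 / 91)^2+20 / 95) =4418333433 / 2517424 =1755.10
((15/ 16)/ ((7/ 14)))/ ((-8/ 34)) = -255/ 32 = -7.97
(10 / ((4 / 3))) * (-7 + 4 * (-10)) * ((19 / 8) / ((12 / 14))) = -976.72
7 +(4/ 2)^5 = 39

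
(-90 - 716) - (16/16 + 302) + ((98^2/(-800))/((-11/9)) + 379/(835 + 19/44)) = -88853595769/80869800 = -1098.72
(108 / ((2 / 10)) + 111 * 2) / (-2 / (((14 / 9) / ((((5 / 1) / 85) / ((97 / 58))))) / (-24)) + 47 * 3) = 2931922 / 546697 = 5.36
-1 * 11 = -11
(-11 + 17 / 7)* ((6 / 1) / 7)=-360 / 49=-7.35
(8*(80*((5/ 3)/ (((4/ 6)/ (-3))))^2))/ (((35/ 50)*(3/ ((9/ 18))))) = 60000/ 7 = 8571.43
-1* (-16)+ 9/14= 233/14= 16.64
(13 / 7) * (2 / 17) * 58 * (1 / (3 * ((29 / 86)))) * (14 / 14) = 4472 / 357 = 12.53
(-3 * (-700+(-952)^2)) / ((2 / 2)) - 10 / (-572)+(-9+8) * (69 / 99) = -211911389 / 78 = -2716812.68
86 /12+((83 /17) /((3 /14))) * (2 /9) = 12.23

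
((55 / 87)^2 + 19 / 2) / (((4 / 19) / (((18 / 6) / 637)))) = 2847359 / 12857208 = 0.22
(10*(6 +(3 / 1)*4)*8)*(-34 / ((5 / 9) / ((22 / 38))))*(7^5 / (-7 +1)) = 2715473376 / 19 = 142919651.37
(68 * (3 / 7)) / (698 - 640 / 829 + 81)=169116 / 4516057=0.04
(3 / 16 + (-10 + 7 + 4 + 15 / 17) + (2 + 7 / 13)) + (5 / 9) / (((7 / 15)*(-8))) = 331145 / 74256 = 4.46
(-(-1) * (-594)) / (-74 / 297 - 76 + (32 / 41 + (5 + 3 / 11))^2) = 1631072619 / 108759443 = 15.00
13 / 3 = 4.33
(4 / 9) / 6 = 0.07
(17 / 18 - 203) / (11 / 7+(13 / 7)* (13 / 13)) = -25459 / 432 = -58.93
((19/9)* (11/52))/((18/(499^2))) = 52041209/8424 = 6177.73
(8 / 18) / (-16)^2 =1 / 576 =0.00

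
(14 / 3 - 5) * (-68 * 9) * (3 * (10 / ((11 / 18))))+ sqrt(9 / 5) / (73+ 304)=3 * sqrt(5) / 1885+ 110160 / 11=10014.55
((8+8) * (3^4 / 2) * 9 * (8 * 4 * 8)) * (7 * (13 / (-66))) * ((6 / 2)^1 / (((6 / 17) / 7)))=-1347300864 / 11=-122481896.73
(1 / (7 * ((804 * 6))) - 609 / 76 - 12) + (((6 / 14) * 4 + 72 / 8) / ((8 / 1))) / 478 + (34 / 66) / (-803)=-7743996067793 / 386987580144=-20.01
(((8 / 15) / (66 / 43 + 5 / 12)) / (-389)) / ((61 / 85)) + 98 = 2341696702 / 23895103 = 98.00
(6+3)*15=135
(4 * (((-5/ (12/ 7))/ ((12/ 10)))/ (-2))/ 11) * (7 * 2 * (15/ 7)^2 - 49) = 6.76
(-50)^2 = 2500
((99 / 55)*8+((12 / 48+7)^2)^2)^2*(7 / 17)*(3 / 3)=88458062675983 / 27852800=3175912.75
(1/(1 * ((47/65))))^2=4225/2209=1.91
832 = 832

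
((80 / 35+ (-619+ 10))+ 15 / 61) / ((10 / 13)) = -1683253 / 2135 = -788.41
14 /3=4.67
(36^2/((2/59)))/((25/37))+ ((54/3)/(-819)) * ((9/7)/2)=901089783/15925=56583.35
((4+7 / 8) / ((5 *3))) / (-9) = -13 / 360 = -0.04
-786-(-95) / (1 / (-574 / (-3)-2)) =17200.67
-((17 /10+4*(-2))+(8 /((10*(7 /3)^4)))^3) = 21799959317127 /3460321800250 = 6.30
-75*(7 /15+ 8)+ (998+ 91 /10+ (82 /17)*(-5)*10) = 22257 /170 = 130.92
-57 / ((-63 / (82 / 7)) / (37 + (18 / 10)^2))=426.49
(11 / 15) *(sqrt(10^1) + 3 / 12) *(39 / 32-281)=-98483 *sqrt(10) / 480-98483 / 1920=-700.11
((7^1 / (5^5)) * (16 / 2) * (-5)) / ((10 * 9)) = -28 / 28125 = -0.00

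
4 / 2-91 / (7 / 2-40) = 328 / 73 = 4.49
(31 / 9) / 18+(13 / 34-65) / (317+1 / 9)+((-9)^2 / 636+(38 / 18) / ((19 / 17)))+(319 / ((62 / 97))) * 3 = 4840255747462 / 3228460497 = 1499.25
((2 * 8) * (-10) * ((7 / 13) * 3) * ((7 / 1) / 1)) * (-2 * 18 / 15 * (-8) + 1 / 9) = -1362592 / 39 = -34938.26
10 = 10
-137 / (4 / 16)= -548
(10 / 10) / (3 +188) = 1 / 191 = 0.01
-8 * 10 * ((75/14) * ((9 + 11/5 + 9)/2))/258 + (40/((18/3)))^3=2271650/8127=279.52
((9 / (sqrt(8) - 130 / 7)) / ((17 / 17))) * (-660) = 377.31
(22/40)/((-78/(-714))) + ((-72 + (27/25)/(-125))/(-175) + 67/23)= 5467397917/654062500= 8.36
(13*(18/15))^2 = 6084/25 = 243.36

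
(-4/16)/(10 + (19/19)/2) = -1/42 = -0.02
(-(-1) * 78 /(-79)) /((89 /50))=-3900 /7031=-0.55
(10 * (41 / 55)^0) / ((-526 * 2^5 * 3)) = -0.00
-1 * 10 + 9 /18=-19 /2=-9.50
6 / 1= 6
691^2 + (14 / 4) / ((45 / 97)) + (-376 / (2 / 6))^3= -129129449711 / 90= -1434771663.46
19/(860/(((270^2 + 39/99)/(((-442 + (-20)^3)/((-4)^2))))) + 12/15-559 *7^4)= -457085470/32288624037941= -0.00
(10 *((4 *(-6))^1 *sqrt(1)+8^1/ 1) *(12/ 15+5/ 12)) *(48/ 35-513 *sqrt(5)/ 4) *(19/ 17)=-177536/ 595+474354 *sqrt(5)/ 17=62095.02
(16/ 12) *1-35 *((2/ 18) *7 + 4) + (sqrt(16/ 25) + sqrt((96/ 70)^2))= -163.72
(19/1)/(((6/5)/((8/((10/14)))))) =532/3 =177.33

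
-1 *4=-4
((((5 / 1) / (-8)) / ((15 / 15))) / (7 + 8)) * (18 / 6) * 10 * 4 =-5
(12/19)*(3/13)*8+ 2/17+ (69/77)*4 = 1573954/323323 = 4.87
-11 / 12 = -0.92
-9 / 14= -0.64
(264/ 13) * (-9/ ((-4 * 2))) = 297/ 13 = 22.85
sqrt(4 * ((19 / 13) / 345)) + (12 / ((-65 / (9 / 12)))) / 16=-9 / 1040 + 2 * sqrt(85215) / 4485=0.12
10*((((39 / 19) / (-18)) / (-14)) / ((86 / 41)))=2665 / 68628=0.04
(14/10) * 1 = 7/5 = 1.40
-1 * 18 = -18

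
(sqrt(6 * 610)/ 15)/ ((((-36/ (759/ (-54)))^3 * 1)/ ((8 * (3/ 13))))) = 16194277 * sqrt(915)/ 1105397280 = 0.44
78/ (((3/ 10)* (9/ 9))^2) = 2600/ 3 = 866.67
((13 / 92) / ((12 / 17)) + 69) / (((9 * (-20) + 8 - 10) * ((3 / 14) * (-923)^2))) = -76397 / 36680655024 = -0.00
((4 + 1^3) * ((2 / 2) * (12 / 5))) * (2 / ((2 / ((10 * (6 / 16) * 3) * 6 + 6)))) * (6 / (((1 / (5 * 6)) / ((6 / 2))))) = 476280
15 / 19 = 0.79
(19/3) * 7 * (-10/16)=-665/24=-27.71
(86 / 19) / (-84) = -43 / 798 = -0.05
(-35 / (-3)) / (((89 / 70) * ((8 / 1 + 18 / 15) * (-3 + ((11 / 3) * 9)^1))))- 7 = -6.97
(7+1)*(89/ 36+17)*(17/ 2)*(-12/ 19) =-47668/ 57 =-836.28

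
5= 5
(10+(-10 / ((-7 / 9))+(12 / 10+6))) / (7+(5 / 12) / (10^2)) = 50496 / 11767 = 4.29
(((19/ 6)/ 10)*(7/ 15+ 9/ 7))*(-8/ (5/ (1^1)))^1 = -6992/ 7875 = -0.89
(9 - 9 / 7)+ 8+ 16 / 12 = 358 / 21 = 17.05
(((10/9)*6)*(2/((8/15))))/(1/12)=300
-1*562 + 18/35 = -19652/35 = -561.49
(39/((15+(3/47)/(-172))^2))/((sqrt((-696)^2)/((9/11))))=106195466/521148883959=0.00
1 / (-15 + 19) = 1 / 4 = 0.25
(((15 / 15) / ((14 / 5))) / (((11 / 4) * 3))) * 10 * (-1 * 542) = -54200 / 231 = -234.63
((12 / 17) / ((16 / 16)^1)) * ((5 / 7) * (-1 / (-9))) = 20 / 357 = 0.06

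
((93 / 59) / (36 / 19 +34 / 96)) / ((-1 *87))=-28272 / 3509261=-0.01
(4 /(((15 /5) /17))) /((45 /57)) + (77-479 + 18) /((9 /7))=-12148 /45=-269.96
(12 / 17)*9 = 108 / 17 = 6.35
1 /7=0.14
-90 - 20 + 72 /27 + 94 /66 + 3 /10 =-11617 /110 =-105.61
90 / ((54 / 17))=85 / 3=28.33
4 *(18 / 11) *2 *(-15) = -2160 / 11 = -196.36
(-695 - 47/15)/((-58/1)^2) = -2618/12615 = -0.21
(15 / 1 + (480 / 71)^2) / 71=306015 / 357911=0.86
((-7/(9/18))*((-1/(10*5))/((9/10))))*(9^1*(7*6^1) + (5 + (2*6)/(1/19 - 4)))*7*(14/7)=1861804/1125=1654.94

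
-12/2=-6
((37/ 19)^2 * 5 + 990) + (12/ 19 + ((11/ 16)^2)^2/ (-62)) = 1480892439015/ 1466826752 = 1009.59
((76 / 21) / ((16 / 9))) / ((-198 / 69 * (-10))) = 437 / 6160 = 0.07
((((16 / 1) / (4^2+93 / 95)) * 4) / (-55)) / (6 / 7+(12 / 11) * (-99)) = 4256 / 6653625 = 0.00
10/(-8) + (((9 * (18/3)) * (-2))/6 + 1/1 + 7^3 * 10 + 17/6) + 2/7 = 286849/84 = 3414.87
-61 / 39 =-1.56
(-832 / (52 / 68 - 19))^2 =50013184 / 24025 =2081.71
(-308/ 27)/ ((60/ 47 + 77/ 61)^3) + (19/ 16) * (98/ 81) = 184859440413613/ 249913757358072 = 0.74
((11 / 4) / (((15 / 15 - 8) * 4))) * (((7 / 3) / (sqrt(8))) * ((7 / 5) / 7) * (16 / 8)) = -11 * sqrt(2) / 480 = -0.03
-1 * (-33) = 33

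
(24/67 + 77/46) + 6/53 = 350431/163346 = 2.15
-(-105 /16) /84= 5 /64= 0.08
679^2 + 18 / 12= 922085 / 2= 461042.50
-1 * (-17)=17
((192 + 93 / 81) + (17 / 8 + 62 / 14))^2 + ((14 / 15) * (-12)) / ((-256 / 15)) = 91174698883 / 2286144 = 39881.43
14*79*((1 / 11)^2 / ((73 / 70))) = 77420 / 8833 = 8.76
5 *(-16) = -80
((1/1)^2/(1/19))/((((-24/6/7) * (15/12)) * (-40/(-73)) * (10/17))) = -165053/2000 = -82.53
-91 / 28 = -13 / 4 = -3.25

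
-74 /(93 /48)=-38.19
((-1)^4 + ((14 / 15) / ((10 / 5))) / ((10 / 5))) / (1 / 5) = 37 / 6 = 6.17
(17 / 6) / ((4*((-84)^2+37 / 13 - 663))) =221 / 1995504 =0.00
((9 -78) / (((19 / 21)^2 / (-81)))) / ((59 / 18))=44365482 / 21299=2082.98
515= 515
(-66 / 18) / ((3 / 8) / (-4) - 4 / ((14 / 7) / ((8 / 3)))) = 352 / 521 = 0.68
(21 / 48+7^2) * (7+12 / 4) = 3955 / 8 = 494.38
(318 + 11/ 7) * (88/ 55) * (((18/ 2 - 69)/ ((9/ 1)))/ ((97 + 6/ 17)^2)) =-20687776/ 57519525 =-0.36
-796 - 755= -1551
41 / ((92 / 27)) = 1107 / 92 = 12.03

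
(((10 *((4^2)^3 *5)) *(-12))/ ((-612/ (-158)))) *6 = -64716800/ 17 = -3806870.59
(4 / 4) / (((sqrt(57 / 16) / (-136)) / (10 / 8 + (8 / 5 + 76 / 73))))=-40664 * sqrt(57) / 1095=-280.37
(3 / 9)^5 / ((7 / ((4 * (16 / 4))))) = 16 / 1701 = 0.01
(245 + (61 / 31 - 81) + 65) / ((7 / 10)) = 71600 / 217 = 329.95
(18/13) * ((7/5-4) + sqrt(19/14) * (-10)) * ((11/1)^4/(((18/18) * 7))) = -1317690 * sqrt(266)/637-263538/35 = -41267.29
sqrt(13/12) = sqrt(39)/6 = 1.04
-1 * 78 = -78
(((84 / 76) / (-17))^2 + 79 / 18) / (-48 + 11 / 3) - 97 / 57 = -49976237 / 27751514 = -1.80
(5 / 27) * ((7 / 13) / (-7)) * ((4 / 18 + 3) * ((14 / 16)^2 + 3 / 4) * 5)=-0.35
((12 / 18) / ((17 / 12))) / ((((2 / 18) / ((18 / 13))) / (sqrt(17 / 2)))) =648*sqrt(34) / 221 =17.10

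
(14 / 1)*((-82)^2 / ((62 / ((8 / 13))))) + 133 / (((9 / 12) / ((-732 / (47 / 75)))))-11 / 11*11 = -3905957583 / 18941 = -206217.07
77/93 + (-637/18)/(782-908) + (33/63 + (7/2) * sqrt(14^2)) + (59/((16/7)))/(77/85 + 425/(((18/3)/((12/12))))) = 262341707701/5144717592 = 50.99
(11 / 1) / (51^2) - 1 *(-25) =65036 / 2601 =25.00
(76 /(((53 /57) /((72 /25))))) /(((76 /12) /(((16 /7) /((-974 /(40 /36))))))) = -0.10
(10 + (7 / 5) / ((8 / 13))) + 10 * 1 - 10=491 / 40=12.28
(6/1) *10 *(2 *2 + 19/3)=620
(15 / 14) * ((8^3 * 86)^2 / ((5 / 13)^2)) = 491490115584 / 35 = 14042574730.97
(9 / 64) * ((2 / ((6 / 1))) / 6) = 1 / 128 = 0.01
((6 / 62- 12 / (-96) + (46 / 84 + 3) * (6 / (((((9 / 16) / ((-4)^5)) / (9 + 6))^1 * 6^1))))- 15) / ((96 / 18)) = -1513784815 / 83328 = -18166.58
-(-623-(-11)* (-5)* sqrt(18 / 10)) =33* sqrt(5)+ 623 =696.79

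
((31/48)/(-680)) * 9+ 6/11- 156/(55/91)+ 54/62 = -952382049/3710080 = -256.70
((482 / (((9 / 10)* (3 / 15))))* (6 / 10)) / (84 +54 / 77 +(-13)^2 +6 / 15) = 1855700 / 293487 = 6.32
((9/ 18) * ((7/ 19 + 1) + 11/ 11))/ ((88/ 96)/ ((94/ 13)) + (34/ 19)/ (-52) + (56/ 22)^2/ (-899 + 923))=39922740/ 12215149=3.27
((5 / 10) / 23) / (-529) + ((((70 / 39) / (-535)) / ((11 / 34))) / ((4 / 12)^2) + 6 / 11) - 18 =-6533694301 / 372334534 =-17.55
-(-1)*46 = 46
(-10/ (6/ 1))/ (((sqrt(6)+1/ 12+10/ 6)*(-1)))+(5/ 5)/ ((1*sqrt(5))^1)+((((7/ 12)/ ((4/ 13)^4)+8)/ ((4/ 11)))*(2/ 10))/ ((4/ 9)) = sqrt(5)/ 5+80*sqrt(6)/ 141+1033143659/ 11550720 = 91.28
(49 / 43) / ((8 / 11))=539 / 344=1.57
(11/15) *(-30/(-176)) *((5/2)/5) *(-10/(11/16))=-10/11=-0.91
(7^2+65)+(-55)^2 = 3139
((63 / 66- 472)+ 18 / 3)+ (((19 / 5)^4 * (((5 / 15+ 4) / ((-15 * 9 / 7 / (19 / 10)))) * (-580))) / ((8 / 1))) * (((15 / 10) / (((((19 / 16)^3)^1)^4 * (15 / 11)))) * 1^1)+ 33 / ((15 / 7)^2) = 11074548129397458941 / 24888741232781250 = 444.96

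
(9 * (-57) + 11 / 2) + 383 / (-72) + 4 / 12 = -36899 / 72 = -512.49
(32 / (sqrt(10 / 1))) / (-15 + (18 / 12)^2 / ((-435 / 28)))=-116*sqrt(10) / 549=-0.67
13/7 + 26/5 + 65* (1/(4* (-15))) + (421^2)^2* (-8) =-105552290189651/420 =-251314976642.03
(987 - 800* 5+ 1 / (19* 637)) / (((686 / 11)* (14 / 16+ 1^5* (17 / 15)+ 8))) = -24067783080 / 4985746129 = -4.83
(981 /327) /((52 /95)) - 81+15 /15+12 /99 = -127667 /1716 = -74.40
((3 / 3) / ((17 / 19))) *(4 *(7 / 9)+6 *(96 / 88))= 18164 / 1683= 10.79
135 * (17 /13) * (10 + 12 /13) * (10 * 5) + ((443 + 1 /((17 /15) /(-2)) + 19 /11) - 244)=3053359314 /31603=96616.12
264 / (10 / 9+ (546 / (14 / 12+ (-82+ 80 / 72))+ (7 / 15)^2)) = -2435400 / 50921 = -47.83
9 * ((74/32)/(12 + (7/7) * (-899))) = -333/14192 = -0.02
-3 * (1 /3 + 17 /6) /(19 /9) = -9 /2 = -4.50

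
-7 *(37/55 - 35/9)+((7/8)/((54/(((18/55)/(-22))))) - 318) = -295.49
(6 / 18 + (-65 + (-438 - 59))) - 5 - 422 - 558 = -4640 / 3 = -1546.67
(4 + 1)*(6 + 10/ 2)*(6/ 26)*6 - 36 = 522/ 13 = 40.15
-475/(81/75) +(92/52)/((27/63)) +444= 2918/351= 8.31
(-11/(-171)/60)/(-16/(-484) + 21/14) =1331/1903230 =0.00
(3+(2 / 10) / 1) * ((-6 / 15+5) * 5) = 368 / 5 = 73.60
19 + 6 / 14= 136 / 7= 19.43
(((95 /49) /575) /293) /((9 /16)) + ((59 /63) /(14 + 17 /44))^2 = 228174168224 /53586325728495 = 0.00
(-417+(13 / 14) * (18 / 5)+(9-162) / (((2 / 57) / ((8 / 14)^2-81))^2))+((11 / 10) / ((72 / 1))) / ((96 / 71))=-26845328751878071 / 33191424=-808803164.09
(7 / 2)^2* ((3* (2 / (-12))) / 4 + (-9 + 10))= 10.72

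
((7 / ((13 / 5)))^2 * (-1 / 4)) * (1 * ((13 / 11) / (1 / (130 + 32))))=-99225 / 286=-346.94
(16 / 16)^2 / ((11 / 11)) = 1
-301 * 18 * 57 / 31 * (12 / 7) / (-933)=176472 / 9641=18.30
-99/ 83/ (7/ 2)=-198/ 581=-0.34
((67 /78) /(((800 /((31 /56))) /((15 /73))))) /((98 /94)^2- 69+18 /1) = -4588093 /1875056368640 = -0.00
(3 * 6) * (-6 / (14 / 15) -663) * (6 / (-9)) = 56232 / 7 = 8033.14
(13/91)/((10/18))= 9/35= 0.26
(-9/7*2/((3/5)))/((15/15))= -30/7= -4.29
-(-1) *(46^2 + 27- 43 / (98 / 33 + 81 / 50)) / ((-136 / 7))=-113105923 / 1029928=-109.82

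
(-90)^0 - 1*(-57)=58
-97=-97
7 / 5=1.40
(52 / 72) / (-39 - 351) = -1 / 540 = -0.00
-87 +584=497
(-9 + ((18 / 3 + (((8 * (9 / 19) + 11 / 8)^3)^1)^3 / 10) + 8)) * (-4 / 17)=-22639415740042457354089245 / 368138482020308221952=-61497.01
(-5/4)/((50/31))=-31/40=-0.78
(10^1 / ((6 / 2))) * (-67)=-670 / 3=-223.33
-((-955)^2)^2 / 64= -831789600625 / 64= -12996712509.77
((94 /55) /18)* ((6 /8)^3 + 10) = 31349 /31680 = 0.99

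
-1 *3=-3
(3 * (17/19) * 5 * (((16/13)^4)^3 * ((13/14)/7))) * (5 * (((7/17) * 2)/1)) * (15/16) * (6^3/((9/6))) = 2849934139195392000/238357332406921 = 11956.56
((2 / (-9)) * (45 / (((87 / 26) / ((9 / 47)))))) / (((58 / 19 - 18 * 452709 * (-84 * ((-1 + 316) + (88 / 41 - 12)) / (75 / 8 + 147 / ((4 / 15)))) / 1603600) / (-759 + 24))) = 76564107506250 / 42846837309719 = 1.79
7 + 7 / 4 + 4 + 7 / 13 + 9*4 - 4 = 45.29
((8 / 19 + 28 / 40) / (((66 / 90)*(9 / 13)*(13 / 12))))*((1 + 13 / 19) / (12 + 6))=2272 / 11913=0.19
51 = 51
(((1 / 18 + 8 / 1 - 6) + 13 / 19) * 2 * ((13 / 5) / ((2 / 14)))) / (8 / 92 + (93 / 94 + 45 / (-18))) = -92173627 / 1315845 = -70.05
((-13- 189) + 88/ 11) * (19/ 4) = -1843/ 2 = -921.50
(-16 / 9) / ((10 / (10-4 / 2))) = -64 / 45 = -1.42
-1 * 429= -429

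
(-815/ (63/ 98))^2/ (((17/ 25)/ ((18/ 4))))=1627351250/ 153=10636282.68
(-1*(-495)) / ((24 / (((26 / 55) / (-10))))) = -39 / 40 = -0.98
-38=-38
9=9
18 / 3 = 6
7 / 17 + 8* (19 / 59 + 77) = 620845 / 1003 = 618.99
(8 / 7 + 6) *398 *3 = 59700 / 7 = 8528.57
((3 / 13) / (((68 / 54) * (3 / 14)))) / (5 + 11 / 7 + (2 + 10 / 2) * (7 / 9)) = 0.07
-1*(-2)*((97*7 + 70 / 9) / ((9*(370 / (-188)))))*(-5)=387.73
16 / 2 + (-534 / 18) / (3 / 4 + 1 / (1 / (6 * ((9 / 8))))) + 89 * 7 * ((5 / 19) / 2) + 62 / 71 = 10549481 / 121410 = 86.89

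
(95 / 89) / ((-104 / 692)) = -16435 / 2314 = -7.10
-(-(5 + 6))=11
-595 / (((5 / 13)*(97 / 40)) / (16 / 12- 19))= 3279640 / 291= 11270.24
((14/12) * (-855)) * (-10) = 9975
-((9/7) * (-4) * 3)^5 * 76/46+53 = 558365156917/386561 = 1444442.55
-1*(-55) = 55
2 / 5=0.40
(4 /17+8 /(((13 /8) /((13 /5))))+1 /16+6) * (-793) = -20596589 /1360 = -15144.55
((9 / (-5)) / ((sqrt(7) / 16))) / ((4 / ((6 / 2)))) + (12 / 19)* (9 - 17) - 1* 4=-172 / 19 - 108* sqrt(7) / 35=-17.22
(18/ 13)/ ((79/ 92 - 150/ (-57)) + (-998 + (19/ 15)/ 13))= -471960/ 338955373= -0.00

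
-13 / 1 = -13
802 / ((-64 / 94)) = -18847 / 16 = -1177.94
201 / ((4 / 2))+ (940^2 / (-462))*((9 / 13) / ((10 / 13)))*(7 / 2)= -130329 / 22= -5924.05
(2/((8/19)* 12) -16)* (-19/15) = 14231/720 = 19.77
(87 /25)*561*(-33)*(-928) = 1494665568 /25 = 59786622.72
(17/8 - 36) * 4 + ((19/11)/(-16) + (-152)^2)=4042437/176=22968.39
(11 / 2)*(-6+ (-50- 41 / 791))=-487707 / 1582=-308.29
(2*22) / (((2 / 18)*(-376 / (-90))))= 4455 / 47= 94.79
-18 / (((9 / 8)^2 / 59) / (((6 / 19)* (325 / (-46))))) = 1872.16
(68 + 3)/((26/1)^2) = 71/676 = 0.11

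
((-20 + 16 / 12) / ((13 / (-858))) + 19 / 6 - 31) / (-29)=-7225 / 174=-41.52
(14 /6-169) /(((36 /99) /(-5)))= 2291.67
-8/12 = -2/3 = -0.67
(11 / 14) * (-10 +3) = -5.50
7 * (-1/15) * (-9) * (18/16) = 189/40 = 4.72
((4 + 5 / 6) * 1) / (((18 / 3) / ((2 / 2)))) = 29 / 36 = 0.81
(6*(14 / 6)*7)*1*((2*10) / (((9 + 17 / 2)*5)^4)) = 128 / 3828125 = 0.00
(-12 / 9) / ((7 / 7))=-4 / 3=-1.33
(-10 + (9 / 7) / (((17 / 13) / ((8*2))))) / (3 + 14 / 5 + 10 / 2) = 1705 / 3213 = 0.53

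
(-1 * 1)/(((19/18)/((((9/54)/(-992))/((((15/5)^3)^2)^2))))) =1/3338866656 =0.00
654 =654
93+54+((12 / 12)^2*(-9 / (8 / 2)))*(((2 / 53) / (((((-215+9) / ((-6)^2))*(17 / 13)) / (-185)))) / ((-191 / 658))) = 2733811521 / 17725373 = 154.23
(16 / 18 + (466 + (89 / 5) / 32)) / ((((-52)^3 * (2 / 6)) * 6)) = -673121 / 404951040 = -0.00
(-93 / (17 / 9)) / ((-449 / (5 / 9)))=465 / 7633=0.06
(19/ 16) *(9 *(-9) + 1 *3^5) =1539/ 8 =192.38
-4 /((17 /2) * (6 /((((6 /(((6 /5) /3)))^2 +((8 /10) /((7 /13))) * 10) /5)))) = -6716 /1785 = -3.76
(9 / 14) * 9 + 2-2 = 81 / 14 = 5.79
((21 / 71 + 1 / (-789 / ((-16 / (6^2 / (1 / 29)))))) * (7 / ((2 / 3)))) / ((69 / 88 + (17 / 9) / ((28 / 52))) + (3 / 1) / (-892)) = 2079308576884 / 2871191906659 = 0.72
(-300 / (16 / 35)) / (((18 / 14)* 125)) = -49 / 12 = -4.08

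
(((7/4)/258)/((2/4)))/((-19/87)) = -0.06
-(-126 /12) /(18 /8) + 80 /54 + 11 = 463 /27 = 17.15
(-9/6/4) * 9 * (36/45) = -2.70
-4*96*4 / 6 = -256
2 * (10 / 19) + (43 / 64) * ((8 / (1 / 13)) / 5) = 11421 / 760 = 15.03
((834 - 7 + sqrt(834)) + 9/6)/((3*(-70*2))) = -2.04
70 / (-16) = -35 / 8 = -4.38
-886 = -886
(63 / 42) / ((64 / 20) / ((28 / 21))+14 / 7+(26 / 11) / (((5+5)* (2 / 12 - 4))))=0.35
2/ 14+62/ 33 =467/ 231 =2.02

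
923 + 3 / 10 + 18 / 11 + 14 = 938.94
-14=-14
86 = 86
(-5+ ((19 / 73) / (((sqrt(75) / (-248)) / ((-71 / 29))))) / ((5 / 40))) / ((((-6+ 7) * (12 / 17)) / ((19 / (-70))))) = 323 / 168 - 108060296 * sqrt(3) / 3334275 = -54.21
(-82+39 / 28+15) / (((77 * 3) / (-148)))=6179 / 147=42.03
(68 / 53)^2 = 4624 / 2809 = 1.65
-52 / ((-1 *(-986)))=-26 / 493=-0.05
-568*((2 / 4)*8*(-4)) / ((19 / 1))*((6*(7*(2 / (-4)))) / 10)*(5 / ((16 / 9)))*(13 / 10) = -348894 / 95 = -3672.57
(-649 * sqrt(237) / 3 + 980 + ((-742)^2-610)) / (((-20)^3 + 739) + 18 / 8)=-75.44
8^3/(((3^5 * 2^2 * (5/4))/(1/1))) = 512/1215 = 0.42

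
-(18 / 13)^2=-1.92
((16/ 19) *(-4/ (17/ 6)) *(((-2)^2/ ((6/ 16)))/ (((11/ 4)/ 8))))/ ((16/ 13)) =-106496/ 3553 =-29.97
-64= -64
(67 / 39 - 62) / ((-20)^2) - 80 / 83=-1443133 / 1294800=-1.11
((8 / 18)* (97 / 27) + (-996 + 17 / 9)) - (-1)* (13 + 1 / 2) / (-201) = -32320441 / 32562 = -992.58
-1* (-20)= 20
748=748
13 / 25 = 0.52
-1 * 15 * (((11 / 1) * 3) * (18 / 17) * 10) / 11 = -8100 / 17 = -476.47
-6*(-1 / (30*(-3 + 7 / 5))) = -1 / 8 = -0.12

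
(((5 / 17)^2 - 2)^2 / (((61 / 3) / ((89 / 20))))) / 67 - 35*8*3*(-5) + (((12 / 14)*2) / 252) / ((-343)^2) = 495891222135039846749 / 118069002386395620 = 4200.01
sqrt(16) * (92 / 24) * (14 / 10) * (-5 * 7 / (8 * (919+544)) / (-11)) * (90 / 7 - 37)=-3887 / 27588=-0.14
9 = 9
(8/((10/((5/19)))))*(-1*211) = -844/19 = -44.42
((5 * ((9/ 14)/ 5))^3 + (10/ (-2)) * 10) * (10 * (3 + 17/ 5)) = -1091768/ 343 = -3183.00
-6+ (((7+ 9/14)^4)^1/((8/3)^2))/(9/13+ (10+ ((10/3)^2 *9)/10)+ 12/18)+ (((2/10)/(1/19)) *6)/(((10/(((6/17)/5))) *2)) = 4235692960371/256004224000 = 16.55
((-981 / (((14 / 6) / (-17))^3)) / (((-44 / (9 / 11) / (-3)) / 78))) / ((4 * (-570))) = -45675851481 / 63084560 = -724.04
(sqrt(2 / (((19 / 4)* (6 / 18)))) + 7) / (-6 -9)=-7 / 15 -2* sqrt(114) / 285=-0.54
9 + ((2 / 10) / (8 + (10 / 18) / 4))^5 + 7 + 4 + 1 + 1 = 148460460883109926 / 6748202764665625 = 22.00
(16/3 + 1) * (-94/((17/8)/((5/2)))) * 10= -357200/51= -7003.92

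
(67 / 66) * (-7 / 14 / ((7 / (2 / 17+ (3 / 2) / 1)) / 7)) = -0.82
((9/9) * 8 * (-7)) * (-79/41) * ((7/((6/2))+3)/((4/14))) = 247744/123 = 2014.18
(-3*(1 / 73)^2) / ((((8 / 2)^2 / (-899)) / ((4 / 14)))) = 2697 / 298424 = 0.01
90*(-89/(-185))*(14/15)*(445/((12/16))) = 887152/37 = 23977.08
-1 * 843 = -843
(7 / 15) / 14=1 / 30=0.03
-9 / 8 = -1.12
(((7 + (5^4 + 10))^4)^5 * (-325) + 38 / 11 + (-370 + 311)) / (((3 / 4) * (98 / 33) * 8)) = -505797417407403703268696616707965707245090546187851346739811 / 196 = -2580599068405120935044370000000000000000000000000000000000.00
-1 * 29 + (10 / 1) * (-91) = -939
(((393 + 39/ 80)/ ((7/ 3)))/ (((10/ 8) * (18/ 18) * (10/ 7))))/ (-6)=-31479/ 2000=-15.74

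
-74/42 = -37/21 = -1.76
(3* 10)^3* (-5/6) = -22500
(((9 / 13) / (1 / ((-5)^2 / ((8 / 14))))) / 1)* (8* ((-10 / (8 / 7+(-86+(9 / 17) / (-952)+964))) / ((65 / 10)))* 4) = -582624000 / 343505513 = -1.70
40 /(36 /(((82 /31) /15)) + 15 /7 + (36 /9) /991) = 0.19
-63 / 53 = -1.19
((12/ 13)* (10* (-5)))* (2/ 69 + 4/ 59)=-78800/ 17641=-4.47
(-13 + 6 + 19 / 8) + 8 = 27 / 8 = 3.38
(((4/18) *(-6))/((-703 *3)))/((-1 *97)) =-4/613719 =-0.00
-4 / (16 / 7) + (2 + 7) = 7.25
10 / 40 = 1 / 4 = 0.25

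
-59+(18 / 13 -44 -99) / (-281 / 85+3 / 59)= -469699 / 30316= -15.49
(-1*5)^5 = -3125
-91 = -91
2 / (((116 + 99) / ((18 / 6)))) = 6 / 215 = 0.03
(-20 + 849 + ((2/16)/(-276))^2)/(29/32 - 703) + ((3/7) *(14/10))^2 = -0.82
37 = 37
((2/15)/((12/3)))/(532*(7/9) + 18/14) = 21/261490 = 0.00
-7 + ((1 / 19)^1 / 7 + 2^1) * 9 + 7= 2403 / 133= 18.07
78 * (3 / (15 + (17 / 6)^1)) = 1404 / 107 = 13.12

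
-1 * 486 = -486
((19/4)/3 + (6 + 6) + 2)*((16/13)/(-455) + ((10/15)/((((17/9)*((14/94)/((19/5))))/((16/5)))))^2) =3415571393564/263956875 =12939.88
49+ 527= 576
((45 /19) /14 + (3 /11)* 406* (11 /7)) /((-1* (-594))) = 0.29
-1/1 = -1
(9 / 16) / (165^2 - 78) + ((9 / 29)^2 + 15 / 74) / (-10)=-673104609 / 22526218640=-0.03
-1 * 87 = -87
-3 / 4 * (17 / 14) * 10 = -255 / 28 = -9.11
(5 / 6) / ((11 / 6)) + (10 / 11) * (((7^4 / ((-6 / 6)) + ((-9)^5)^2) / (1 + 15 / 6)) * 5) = 31698018185 / 7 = 4528288312.14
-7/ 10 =-0.70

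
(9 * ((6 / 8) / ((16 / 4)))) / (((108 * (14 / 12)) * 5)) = 3 / 1120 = 0.00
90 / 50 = 9 / 5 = 1.80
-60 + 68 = 8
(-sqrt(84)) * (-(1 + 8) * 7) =126 * sqrt(21) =577.40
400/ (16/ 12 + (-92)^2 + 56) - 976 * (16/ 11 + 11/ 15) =-204702716/ 95865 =-2135.32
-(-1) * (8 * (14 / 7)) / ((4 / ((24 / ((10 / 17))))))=816 / 5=163.20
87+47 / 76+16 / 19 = 6723 / 76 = 88.46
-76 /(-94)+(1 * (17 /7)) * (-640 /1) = -511094 /329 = -1553.48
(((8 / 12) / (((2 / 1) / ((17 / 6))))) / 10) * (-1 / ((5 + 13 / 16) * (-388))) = 17 / 405945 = 0.00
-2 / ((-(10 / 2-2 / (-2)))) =1 / 3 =0.33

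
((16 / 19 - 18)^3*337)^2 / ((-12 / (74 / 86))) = -1260976912022103239632 / 6068918649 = -207776209396.03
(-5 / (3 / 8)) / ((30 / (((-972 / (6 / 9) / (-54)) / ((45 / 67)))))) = -268 / 15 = -17.87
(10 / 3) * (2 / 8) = 5 / 6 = 0.83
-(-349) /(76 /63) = 21987 /76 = 289.30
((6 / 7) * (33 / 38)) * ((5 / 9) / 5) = 11 / 133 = 0.08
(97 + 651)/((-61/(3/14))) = -1122/427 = -2.63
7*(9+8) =119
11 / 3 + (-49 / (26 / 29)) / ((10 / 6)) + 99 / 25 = -49073 / 1950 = -25.17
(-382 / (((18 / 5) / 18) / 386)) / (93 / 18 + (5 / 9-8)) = 13270680 / 41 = 323675.12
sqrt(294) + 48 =7 * sqrt(6) + 48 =65.15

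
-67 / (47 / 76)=-5092 / 47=-108.34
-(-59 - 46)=105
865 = 865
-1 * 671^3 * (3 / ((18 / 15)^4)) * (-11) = 2077018013125 / 432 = 4807912067.42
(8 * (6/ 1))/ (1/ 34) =1632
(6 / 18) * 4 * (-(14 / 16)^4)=-0.78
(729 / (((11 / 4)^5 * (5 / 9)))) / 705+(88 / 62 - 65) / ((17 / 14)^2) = -73084415713308 / 1695355693075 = -43.11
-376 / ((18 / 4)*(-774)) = 376 / 3483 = 0.11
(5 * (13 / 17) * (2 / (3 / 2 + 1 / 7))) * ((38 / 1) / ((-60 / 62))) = -214396 / 1173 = -182.78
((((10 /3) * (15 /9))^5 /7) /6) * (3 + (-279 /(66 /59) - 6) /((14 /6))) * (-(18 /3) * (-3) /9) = -853906250000 /31827411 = -26829.27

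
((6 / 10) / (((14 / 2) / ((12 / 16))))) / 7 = 9 / 980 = 0.01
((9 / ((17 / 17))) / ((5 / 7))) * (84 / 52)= 1323 / 65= 20.35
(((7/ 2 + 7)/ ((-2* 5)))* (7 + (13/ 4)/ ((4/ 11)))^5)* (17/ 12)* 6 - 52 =-76984195336991/ 8388608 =-9177231.23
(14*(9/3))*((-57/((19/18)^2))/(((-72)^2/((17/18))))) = -119/304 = -0.39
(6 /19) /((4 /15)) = 45 /38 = 1.18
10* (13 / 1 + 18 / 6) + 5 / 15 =481 / 3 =160.33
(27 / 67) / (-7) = -27 / 469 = -0.06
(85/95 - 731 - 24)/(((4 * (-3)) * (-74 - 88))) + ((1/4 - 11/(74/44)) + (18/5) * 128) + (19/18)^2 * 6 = 174931451/379620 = 460.81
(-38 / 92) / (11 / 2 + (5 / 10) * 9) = -0.04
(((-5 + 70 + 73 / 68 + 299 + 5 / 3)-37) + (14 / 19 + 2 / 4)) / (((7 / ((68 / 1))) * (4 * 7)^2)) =1282867 / 312816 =4.10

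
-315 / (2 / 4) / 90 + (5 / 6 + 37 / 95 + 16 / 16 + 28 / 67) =-166481 / 38190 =-4.36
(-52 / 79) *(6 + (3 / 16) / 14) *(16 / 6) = -5837 / 553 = -10.56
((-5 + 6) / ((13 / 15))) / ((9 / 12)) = 20 / 13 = 1.54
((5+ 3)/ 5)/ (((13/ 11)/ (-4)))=-352/ 65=-5.42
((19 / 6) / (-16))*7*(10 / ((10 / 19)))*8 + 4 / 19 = -47965 / 228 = -210.37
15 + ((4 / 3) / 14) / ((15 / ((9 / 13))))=6827 / 455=15.00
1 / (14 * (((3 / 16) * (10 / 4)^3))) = 64 / 2625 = 0.02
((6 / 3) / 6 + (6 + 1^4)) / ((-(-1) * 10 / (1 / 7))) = 11 / 105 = 0.10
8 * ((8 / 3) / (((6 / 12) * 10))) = 4.27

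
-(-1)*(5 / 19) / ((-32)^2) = 5 / 19456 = 0.00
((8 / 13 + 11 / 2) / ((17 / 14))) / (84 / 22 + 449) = 12243 / 1100801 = 0.01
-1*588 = -588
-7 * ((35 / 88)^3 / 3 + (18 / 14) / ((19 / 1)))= -24102119 / 38843904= -0.62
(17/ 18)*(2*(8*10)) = 1360/ 9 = 151.11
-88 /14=-44 /7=-6.29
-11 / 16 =-0.69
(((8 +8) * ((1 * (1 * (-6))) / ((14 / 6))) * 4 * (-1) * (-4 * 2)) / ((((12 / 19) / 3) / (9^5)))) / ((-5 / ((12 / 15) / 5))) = 10339716096 / 875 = 11816818.40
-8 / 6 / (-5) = 4 / 15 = 0.27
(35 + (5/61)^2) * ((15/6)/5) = 17.50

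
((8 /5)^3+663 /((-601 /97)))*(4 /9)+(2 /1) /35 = -216202114 /4732875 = -45.68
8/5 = 1.60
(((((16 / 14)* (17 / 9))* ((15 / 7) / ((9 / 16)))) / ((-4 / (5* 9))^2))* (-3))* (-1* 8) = 1224000 / 49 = 24979.59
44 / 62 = 22 / 31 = 0.71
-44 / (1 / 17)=-748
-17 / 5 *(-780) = 2652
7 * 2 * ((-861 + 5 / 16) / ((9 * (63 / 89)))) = -1891.39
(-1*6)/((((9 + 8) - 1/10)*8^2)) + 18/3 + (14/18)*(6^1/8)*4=67555/8112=8.33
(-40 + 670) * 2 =1260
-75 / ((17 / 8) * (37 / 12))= -7200 / 629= -11.45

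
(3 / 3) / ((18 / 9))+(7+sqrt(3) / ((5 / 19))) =19 * sqrt(3) / 5+15 / 2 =14.08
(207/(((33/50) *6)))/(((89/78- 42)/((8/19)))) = -358800/666083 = -0.54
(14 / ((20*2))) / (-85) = -7 / 1700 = -0.00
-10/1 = -10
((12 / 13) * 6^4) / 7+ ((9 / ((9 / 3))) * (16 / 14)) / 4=171.76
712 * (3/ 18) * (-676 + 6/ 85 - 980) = -196503.62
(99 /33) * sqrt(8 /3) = 2 * sqrt(6) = 4.90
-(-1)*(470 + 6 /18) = 1411 /3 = 470.33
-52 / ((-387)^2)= -52 / 149769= -0.00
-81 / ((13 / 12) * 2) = -37.38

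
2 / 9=0.22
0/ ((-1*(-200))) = 0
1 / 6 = 0.17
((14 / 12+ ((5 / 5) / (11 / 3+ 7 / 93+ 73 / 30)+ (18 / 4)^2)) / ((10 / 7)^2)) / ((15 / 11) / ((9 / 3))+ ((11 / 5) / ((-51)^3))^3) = 3118261163073209453226465 / 134051105890583255597792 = 23.26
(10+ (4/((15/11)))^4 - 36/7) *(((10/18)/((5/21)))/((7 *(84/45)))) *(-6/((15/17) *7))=-237642337/17364375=-13.69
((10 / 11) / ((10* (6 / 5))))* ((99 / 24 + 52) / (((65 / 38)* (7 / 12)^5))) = 88449408 / 2403401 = 36.80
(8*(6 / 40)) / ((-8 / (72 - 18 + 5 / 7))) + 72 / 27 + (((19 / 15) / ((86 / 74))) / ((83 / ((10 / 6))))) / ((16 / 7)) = -99488521 / 17987760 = -5.53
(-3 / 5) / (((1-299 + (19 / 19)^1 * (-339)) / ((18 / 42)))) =0.00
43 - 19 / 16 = 669 / 16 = 41.81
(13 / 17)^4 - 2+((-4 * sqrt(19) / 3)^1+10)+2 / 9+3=8692670 / 751689 - 4 * sqrt(19) / 3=5.75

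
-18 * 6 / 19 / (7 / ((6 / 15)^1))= -0.32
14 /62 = 7 /31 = 0.23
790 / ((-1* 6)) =-395 / 3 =-131.67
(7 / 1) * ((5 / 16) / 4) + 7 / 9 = 763 / 576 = 1.32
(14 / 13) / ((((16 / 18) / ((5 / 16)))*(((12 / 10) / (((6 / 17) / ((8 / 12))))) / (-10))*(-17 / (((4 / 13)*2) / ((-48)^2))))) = 2625 / 100026368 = 0.00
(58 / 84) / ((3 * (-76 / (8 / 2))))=-29 / 2394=-0.01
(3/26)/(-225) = -1/1950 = -0.00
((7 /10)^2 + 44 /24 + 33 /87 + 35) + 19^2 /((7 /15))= 49406591 /60900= 811.27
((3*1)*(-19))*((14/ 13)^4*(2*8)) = -35035392/ 28561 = -1226.69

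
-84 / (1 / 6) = -504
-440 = -440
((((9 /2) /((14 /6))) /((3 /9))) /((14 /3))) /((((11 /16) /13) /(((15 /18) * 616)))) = 84240 /7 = 12034.29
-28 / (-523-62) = 28 / 585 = 0.05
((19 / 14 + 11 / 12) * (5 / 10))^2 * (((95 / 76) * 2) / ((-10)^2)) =36481 / 1128960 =0.03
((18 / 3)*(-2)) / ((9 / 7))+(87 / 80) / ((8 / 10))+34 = 4997 / 192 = 26.03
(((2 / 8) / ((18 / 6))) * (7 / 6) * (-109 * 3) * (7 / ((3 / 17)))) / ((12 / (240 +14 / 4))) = -44218139 / 1728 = -25589.20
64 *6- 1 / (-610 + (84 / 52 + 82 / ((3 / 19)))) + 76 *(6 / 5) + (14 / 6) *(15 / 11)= 91380248 / 191015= 478.39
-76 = -76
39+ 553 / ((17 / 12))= 7299 / 17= 429.35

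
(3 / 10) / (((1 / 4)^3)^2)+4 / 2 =6154 / 5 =1230.80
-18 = -18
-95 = -95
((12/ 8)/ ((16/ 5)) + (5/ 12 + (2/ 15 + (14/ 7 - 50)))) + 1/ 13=-97561/ 2080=-46.90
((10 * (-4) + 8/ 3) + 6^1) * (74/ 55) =-42.16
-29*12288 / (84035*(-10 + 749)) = -356352 / 62101865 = -0.01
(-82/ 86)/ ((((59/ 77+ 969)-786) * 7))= -0.00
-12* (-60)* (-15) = -10800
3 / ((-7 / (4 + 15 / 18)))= -29 / 14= -2.07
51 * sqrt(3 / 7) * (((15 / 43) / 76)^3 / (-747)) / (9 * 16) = -2125 * sqrt(21) / 324445876278272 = -0.00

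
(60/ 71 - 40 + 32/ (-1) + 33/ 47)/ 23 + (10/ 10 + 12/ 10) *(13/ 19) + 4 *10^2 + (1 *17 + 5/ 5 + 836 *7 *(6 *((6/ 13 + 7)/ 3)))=8317249981464/ 94787485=87746.29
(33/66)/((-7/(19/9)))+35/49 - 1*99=-12403/126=-98.44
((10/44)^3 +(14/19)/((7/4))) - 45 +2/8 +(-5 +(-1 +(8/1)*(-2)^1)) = -13416767/202312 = -66.32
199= 199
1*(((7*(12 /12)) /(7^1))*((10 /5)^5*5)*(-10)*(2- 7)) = 8000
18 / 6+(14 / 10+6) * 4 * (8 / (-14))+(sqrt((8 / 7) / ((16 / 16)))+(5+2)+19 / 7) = -21 / 5+2 * sqrt(14) / 7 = -3.13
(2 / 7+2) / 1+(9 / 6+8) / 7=51 / 14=3.64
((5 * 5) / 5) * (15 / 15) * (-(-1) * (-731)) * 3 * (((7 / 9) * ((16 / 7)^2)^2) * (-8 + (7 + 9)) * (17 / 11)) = -32576634880 / 11319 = -2878048.85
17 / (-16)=-17 / 16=-1.06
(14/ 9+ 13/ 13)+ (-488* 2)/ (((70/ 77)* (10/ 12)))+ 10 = -287047/ 225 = -1275.76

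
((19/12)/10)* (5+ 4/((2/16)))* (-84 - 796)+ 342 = -14440/3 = -4813.33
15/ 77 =0.19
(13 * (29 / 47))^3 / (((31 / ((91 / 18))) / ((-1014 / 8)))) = -824047312907 / 77244312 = -10668.06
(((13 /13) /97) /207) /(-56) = -1 /1124424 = -0.00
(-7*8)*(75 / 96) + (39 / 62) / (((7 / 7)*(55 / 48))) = -294631 / 6820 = -43.20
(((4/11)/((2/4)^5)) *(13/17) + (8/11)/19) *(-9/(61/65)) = -18574920/216733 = -85.70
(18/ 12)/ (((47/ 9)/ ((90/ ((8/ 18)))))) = 10935/ 188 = 58.16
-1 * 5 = -5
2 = 2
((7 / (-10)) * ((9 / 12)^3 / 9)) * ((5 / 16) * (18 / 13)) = -0.01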